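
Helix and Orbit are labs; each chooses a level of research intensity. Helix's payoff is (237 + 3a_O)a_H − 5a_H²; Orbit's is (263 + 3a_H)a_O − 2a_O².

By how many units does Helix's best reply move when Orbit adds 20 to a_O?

6

Expanding Helix's payoff: 237a_H + 3a_Oa_H − 5a_H².
∂π/∂a_H = 237 + 3a_O − 10a_H = 0, so a_H = 23.7 + 0.3a_O.
The reaction-function slope is 0.3, so a 20-unit rise in a_O moves a_H by 0.3 × 20 = 6. Helix's best response rises — the actions are strategic complements.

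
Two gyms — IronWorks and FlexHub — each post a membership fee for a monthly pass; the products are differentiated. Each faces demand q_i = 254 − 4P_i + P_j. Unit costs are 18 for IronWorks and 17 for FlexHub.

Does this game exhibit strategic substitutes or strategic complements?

strategic complements

IronWorks's profit: π = (P_{IronWorks} − 18)(254 − 4P_{IronWorks} + P_{FlexHub}).
∂π/∂P_{IronWorks} = 326 − 8P_{IronWorks} + P_{FlexHub} = 0 ⇒ P_{IronWorks} = 40.75 + 0.125P_{FlexHub}.
The best-response slope dP_{IronWorks}/dP_{FlexHub} = 0.125 > 0: the reaction function is upward-sloping, so the choices are strategic complements.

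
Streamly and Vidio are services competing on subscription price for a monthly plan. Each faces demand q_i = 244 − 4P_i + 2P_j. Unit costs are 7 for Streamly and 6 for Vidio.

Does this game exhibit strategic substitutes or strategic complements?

strategic complements

Streamly's profit: π = (P_{Streamly} − 7)(244 − 4P_{Streamly} + 2P_{Vidio}).
∂π/∂P_{Streamly} = 272 − 8P_{Streamly} + 2P_{Vidio} = 0 ⇒ P_{Streamly} = 34 + 0.25P_{Vidio}.
The best-response slope dP_{Streamly}/dP_{Vidio} = 0.25 > 0: the reaction function is upward-sloping, so the choices are strategic complements.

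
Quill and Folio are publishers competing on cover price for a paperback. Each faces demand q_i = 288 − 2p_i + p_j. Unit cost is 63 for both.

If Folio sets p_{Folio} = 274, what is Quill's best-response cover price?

172

Quill's profit: π = (p_{Quill} − 63)(288 − 2p_{Quill} + p_{Folio}).
∂π/∂p_{Quill} = 414 − 4p_{Quill} + p_{Folio} = 0 ⇒ p_{Quill} = 103.5 + 0.25p_{Folio}.
At p_{Folio} = 274: p_{Quill} = 103.5 + 0.25·274 = 172.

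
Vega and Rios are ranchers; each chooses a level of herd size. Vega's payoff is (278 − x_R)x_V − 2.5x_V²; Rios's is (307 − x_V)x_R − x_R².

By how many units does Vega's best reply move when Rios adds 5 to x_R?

Expanding Vega's payoff: 278x_V − x_Rx_V − 2.5x_V².
∂π/∂x_V = 278 − x_R − 5x_V = 0, so x_V = 55.6 − 0.2x_R.
The reaction-function slope is −0.2, so a 5-unit rise in x_R moves x_V by −0.2 × 5 = −1. Vega's best response falls — the actions are strategic substitutes.

-1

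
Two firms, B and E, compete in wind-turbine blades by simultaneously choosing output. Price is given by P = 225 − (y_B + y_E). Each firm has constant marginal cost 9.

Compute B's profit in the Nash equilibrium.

Firm B's profit: π = y_B(225 − (y_B + y_E)) − 9y_B.
∂π/∂y_B = 216 − 2y_B − y_E = 0, so y_B = 108 − 0.5y_E.
Setting y_B = y_E in the reaction function: y_B = 108 − 0.5y_B, so y_B = 108 / 1.5 = 72.
Price P = 225 − 144 = 81.
B's profit: (81 − 9)·72 = 5184.

5184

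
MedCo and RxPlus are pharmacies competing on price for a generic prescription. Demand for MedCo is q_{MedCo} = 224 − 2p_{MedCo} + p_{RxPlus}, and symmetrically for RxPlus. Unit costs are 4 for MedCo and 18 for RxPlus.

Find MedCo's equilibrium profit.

MedCo's profit: π = (p_{MedCo} − 4)(224 − 2p_{MedCo} + p_{RxPlus}).
∂π/∂p_{MedCo} = 232 − 4p_{MedCo} + p_{RxPlus} = 0 ⇒ p_{MedCo} = 58 + 0.25p_{RxPlus}.
Similarly p_{RxPlus} = 65 + 0.25p_{MedCo}.
Plugging p_{RxPlus} into MedCo's best response: p_{MedCo} = 58 + 0.25(65 + 0.25p_{MedCo}) ⇒ 0.9375p_{MedCo} = 74.25, so p_{MedCo} = 79.2.
Then p_{RxPlus} = 65 + 0.25·79.2 = 84.8.
q_{MedCo} = 224 − 2·79.2 + 84.8 = 150.4.
Profit = (79.2 − 4)·150.4 = 11310.08.

11310.08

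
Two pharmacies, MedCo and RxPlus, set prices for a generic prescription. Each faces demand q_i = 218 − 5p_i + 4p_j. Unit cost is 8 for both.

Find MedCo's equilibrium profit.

MedCo's profit: π = (p_{MedCo} − 8)(218 − 5p_{MedCo} + 4p_{RxPlus}).
∂π/∂p_{MedCo} = 258 − 10p_{MedCo} + 4p_{RxPlus} = 0 ⇒ p_{MedCo} = 25.8 + 0.4p_{RxPlus}.
Setting p_{MedCo} = p_{RxPlus} in the reaction function: p_{MedCo} = 25.8 + 0.4p_{MedCo}, so p_{MedCo} = 25.8 / 0.6 = 43.
q_{MedCo} = 218 − 5·43 + 4·43 = 175.
Profit = (43 − 8)·175 = 6125.

6125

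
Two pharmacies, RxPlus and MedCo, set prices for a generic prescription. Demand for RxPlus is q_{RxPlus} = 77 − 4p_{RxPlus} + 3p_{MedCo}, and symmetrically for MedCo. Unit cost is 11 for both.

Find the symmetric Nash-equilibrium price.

RxPlus's profit: π = (p_{RxPlus} − 11)(77 − 4p_{RxPlus} + 3p_{MedCo}).
∂π/∂p_{RxPlus} = 121 − 8p_{RxPlus} + 3p_{MedCo} = 0 ⇒ p_{RxPlus} = 15.125 + 0.375p_{MedCo}.
By symmetry p_{MedCo} = p_{RxPlus}; substituting into the reaction function, 0.625p_{RxPlus} = 15.125 and p_{RxPlus} = 24.2.

24.2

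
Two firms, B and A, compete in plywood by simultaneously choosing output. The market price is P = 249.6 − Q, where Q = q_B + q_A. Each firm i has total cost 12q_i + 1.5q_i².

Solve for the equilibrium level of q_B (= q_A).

Firm B's profit: π = q_B(249.6 − (q_B + q_A)) − 12q_B − 1.5q_B².
∂π/∂q_B = 237.6 − 5q_B − q_A = 0, so q_B = 47.52 − 0.2q_A.
By symmetry q_A = q_B; substituting into the reaction function, 1.2q_B = 47.52 and q_B = 39.6.

39.6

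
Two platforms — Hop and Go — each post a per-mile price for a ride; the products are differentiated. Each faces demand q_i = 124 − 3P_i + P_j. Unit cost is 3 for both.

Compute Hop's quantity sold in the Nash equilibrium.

70.8

Hop's profit: π = (P_{Hop} − 3)(124 − 3P_{Hop} + P_{Go}).
∂π/∂P_{Hop} = 133 − 6P_{Hop} + P_{Go} = 0 ⇒ P_{Hop} = 133/6 + (1/6)P_{Go}.
The game is symmetric, so in equilibrium P_{Go} = P_{Hop}: the reaction function gives (5/6)P_{Hop} = 133/6, hence P_{Hop} = 26.6.
q_{Hop} = 124 − 3·26.6 + 26.6 = 70.8.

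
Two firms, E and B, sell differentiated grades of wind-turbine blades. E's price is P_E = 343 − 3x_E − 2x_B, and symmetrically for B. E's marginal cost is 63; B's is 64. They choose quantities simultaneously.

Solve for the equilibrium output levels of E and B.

35.0625, 34.8125

Firm E's profit: π = x_E(343 − 3x_E − 2x_B) − 63x_E.
∂π/∂x_E = 280 − 6x_E − 2x_B = 0 ⇒ x_E = 140/3 − (1/3)x_B.
Similarly x_B = 46.5 − (1/3)x_E.
Substituting the second reaction function into the first: x_E = 140/3 − (1/3)(46.5 − (1/3)x_E), which gives (8/9)x_E = 187/6 ⇒ x_E = 35.0625.
Then x_B = 46.5 − (1/3)·35.0625 = 34.8125.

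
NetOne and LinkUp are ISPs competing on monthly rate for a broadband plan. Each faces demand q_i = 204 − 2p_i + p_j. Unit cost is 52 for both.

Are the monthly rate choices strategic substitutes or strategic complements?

NetOne's profit: π = (p_{NetOne} − 52)(204 − 2p_{NetOne} + p_{LinkUp}).
∂π/∂p_{NetOne} = 308 − 4p_{NetOne} + p_{LinkUp} = 0 ⇒ p_{NetOne} = 77 + 0.25p_{LinkUp}.
The best-response slope dp_{NetOne}/dp_{LinkUp} = 0.25 > 0: the reaction function is upward-sloping, so the choices are strategic complements.

strategic complements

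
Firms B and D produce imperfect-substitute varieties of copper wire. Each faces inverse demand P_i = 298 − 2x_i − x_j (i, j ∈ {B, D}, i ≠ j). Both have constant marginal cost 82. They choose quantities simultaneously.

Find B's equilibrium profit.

Firm B's profit: π = x_B(298 − 2x_B − x_D) − 82x_B.
∂π/∂x_B = 216 − 4x_B − x_D = 0 ⇒ x_B = 54 − 0.25x_D.
Setting x_B = x_D in the reaction function: x_B = 54 − 0.25x_B, so x_B = 54 / 1.25 = 43.2.
P_B = 298 − 2·43.2 − 43.2 = 168.4.
Profit = (168.4 − 82)·43.2 = 3732.48.

3732.48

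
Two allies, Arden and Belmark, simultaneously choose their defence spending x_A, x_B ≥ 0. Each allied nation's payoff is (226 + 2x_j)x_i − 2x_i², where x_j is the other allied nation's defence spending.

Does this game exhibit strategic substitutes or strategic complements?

strategic complements

Arden's payoff is (226 + 2x_B)x_A − 2x_A².
∂π/∂x_A = 226 + 2x_B − 4x_A = 0, so x_A = 56.5 + 0.5x_B.
The best-response slope dx_A/dx_B = 0.5 > 0: the reaction function is upward-sloping, so the choices are strategic complements.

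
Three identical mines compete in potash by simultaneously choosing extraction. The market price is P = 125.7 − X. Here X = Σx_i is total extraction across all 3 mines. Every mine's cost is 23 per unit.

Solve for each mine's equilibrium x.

A representative mine's profit is π_i = x_i(125.7 − X) − 23x_i, with X = x_i + Σ_{j≠i} x_j.
First-order condition: 102.7 − 2x_i − Σ_{j≠i} x_j = 0.
In a symmetric equilibrium every mine chooses the same x, so Σ_{j≠i} x_j = 2x. The condition becomes 102.7 − 4x = 0, giving x = 102.7/4 = 25.675.

25.675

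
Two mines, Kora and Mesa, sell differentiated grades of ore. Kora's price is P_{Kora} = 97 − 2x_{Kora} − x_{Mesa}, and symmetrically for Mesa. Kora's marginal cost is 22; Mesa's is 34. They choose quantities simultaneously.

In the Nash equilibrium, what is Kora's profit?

499.28

Mine Kora's profit: π = x_{Kora}(97 − 2x_{Kora} − x_{Mesa}) − 22x_{Kora}.
∂π/∂x_{Kora} = 75 − 4x_{Kora} − x_{Mesa} = 0 ⇒ x_{Kora} = 18.75 − 0.25x_{Mesa}.
Similarly x_{Mesa} = 15.75 − 0.25x_{Kora}.
Plugging x_{Mesa} into Kora's best response: x_{Kora} = 18.75 − 0.25(15.75 − 0.25x_{Kora}) ⇒ 0.9375x_{Kora} = 14.8125, so x_{Kora} = 15.8.
Then x_{Mesa} = 15.75 − 0.25·15.8 = 11.8.
P_{Kora} = 97 − 2·15.8 − 11.8 = 53.6.
Profit = (53.6 − 22)·15.8 = 499.28.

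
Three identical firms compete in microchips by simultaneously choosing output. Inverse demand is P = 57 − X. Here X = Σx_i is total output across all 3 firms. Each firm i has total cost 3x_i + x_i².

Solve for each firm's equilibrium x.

9

A representative firm's profit is π_i = x_i(57 − X) − 3x_i − x_i², with X = x_i + Σ_{j≠i} x_j.
First-order condition: 54 − 4x_i − Σ_{j≠i} x_j = 0.
In a symmetric equilibrium every firm chooses the same x, so Σ_{j≠i} x_j = 2x. The condition becomes 54 − 6x = 0, giving x = 54/6 = 9.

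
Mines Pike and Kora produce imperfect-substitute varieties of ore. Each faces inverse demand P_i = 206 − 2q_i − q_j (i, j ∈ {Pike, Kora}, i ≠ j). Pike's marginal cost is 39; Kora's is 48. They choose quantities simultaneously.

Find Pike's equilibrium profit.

Mine Pike's profit: π = q_{Pike}(206 − 2q_{Pike} − q_{Kora}) − 39q_{Pike}.
∂π/∂q_{Pike} = 167 − 4q_{Pike} − q_{Kora} = 0 ⇒ q_{Pike} = 41.75 − 0.25q_{Kora}.
Similarly q_{Kora} = 39.5 − 0.25q_{Pike}.
Substituting the second reaction function into the first: q_{Pike} = 41.75 − 0.25(39.5 − 0.25q_{Pike}), which gives 0.9375q_{Pike} = 31.875 ⇒ q_{Pike} = 34.
Then q_{Kora} = 39.5 − 0.25·34 = 31.
P_{Pike} = 206 − 2·34 − 31 = 107.
Profit = (107 − 39)·34 = 2312.

2312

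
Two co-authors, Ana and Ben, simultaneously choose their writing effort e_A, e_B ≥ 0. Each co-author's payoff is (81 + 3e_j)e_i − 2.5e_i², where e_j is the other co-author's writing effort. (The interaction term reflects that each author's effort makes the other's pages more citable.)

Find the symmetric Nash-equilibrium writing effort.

Ana's payoff is (81 + 3e_B)e_A − 2.5e_A².
∂π/∂e_A = 81 + 3e_B − 5e_A = 0, so e_A = 16.2 + 0.6e_B.
The game is symmetric, so in equilibrium e_B = e_A: the reaction function gives 0.4e_A = 16.2, hence e_A = 40.5.

40.5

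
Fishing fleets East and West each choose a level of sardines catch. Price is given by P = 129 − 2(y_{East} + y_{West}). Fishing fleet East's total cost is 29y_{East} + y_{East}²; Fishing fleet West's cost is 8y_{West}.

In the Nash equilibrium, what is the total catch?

34.2

Fishing fleet East's profit: π = y_{East}(129 − 2(y_{East} + y_{West})) − 29y_{East} − y_{East}².
∂π/∂y_{East} = 100 − 6y_{East} − 2y_{West} = 0, so y_{East} = 50/3 − (1/3)y_{West}.
For West: ∂π/∂y_{West} = 121 − 4y_{West} − 2y_{East} = 0 ⇒ y_{West} = 30.25 − 0.5y_{East}.
Plugging y_{West} into East's best response: y_{East} = 50/3 − (1/3)(30.25 − 0.5y_{East}) ⇒ (5/6)y_{East} = 79/12, so y_{East} = 7.9.
Then y_{West} = 30.25 − 0.5·7.9 = 26.3.
Total catch: 7.9 + 26.3 = 34.2.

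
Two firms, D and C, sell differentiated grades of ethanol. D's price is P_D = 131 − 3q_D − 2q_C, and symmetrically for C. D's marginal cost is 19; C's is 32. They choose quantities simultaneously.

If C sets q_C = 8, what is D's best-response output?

Firm D's profit: π = q_D(131 − 3q_D − 2q_C) − 19q_D.
∂π/∂q_D = 112 − 6q_D − 2q_C = 0 ⇒ q_D = 56/3 − (1/3)q_C.
At q_C = 8: q_D = 56/3 − (1/3)·8 = 16.

16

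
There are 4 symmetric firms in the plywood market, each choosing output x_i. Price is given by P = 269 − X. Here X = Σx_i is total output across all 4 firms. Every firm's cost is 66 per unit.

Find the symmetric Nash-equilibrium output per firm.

40.6

A representative firm's profit is π_i = x_i(269 − X) − 66x_i, with X = x_i + Σ_{j≠i} x_j.
First-order condition: 203 − 2x_i − Σ_{j≠i} x_j = 0.
Imposing symmetry (x_j = x for all j) turns Σ_{j≠i} x_j into 3x, so 203 = 5x and x = 40.6.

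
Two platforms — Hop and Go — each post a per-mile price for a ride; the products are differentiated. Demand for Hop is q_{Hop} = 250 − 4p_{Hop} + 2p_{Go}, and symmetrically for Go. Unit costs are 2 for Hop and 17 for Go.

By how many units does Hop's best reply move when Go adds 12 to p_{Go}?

Hop's profit: π = (p_{Hop} − 2)(250 − 4p_{Hop} + 2p_{Go}).
∂π/∂p_{Hop} = 258 − 8p_{Hop} + 2p_{Go} = 0 ⇒ p_{Hop} = 32.25 + 0.25p_{Go}.
The reaction-function slope is 0.25, so a 12-unit rise in p_{Go} moves p_{Hop} by 0.25 × 12 = 3. Hop's best response rises — the actions are strategic complements.

3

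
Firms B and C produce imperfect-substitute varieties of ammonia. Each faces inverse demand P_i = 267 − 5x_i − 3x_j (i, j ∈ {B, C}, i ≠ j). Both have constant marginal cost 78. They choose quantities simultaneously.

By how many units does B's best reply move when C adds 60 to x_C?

Firm B's profit: π = x_B(267 − 5x_B − 3x_C) − 78x_B.
∂π/∂x_B = 189 − 10x_B − 3x_C = 0 ⇒ x_B = 18.9 − 0.3x_C.
The reaction-function slope is −0.3, so a 60-unit rise in x_C moves x_B by −0.3 × 60 = −18. B's best response falls — the actions are strategic substitutes.

-18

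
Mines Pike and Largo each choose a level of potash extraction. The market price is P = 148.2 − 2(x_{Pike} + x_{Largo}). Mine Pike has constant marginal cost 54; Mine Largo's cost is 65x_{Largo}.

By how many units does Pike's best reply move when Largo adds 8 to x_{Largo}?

Mine Pike's profit: π = x_{Pike}(148.2 − 2(x_{Pike} + x_{Largo})) − 54x_{Pike}.
∂π/∂x_{Pike} = 94.2 − 4x_{Pike} − 2x_{Largo} = 0, so x_{Pike} = 23.55 − 0.5x_{Largo}.
The reaction-function slope is −0.5, so an 8-unit rise in x_{Largo} moves x_{Pike} by −0.5 × 8 = −4. Pike's best response falls — the actions are strategic substitutes.

-4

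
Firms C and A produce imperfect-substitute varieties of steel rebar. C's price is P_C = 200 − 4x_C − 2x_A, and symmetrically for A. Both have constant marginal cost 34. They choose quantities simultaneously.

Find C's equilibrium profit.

1102.24

Firm C's profit: π = x_C(200 − 4x_C − 2x_A) − 34x_C.
∂π/∂x_C = 166 − 8x_C − 2x_A = 0 ⇒ x_C = 20.75 − 0.25x_A.
By symmetry x_A = x_C; substituting into the reaction function, 1.25x_C = 20.75 and x_C = 16.6.
P_C = 200 − 4·16.6 − 2·16.6 = 100.4.
Profit = (100.4 − 34)·16.6 = 1102.24.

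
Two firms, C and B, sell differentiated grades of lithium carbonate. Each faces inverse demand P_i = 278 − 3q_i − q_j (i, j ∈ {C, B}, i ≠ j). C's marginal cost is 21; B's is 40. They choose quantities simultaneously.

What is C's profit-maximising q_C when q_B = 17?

Firm C's profit: π = q_C(278 − 3q_C − q_B) − 21q_C.
∂π/∂q_C = 257 − 6q_C − q_B = 0 ⇒ q_C = 257/6 − (1/6)q_B.
At q_B = 17: q_C = 257/6 − (1/6)·17 = 40.

40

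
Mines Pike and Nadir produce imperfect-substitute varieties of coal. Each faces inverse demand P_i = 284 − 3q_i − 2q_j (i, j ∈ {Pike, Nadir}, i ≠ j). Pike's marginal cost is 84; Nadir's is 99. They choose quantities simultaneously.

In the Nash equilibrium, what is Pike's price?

161.8125

Mine Pike's profit: π = q_{Pike}(284 − 3q_{Pike} − 2q_{Nadir}) − 84q_{Pike}.
∂π/∂q_{Pike} = 200 − 6q_{Pike} − 2q_{Nadir} = 0 ⇒ q_{Pike} = 100/3 − (1/3)q_{Nadir}.
Similarly q_{Nadir} = 185/6 − (1/3)q_{Pike}.
Substituting the second reaction function into the first: q_{Pike} = 100/3 − (1/3)(185/6 − (1/3)q_{Pike}), which gives (8/9)q_{Pike} = 415/18 ⇒ q_{Pike} = 25.9375.
Then q_{Nadir} = 185/6 − (1/3)·25.9375 = 22.1875.
P_{Pike} = 284 − 3·25.9375 − 2·22.1875 = 161.8125.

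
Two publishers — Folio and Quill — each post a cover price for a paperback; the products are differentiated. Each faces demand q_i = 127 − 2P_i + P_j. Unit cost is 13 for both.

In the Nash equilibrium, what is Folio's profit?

2888

Folio's profit: π = (P_{Folio} − 13)(127 − 2P_{Folio} + P_{Quill}).
∂π/∂P_{Folio} = 153 − 4P_{Folio} + P_{Quill} = 0 ⇒ P_{Folio} = 38.25 + 0.25P_{Quill}.
Setting P_{Folio} = P_{Quill} in the reaction function: P_{Folio} = 38.25 + 0.25P_{Folio}, so P_{Folio} = 38.25 / 0.75 = 51.
q_{Folio} = 127 − 2·51 + 51 = 76.
Profit = (51 − 13)·76 = 2888.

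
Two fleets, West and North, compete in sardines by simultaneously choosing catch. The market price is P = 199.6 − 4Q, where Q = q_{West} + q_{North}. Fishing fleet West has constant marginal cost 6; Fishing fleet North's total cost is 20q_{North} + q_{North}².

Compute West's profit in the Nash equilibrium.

Fishing fleet West's profit: π = q_{West}(199.6 − 4(q_{West} + q_{North})) − 6q_{West}.
∂π/∂q_{West} = 193.6 − 8q_{West} − 4q_{North} = 0, so q_{West} = 24.2 − 0.5q_{North}.
For North: ∂π/∂q_{North} = 179.6 − 10q_{North} − 4q_{West} = 0 ⇒ q_{North} = 17.96 − 0.4q_{West}.
Substituting the second reaction function into the first: q_{West} = 24.2 − 0.5(17.96 − 0.4q_{West}), which gives 0.8q_{West} = 15.22 ⇒ q_{West} = 19.025.
Then q_{North} = 17.96 − 0.4·19.025 = 10.35.
Price P = 199.6 − 4·29.375 = 82.1.
West's profit: (82.1 − 6)·19.025 = 1447.8025.

1447.8025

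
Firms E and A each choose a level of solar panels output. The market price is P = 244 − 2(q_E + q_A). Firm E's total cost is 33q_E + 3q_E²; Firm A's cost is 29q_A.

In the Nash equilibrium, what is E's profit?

661.25

Firm E's profit: π = q_E(244 − 2(q_E + q_A)) − 33q_E − 3q_E².
∂π/∂q_E = 211 − 10q_E − 2q_A = 0, so q_E = 21.1 − 0.2q_A.
For A: ∂π/∂q_A = 215 − 4q_A − 2q_E = 0 ⇒ q_A = 53.75 − 0.5q_E.
Solving the two reaction functions simultaneously: (1 − (−0.2)(−0.5))q_E = 21.1 − 0.2·53.75, so 0.9q_E = 10.35 and q_E = 11.5.
Then q_A = 53.75 − 0.5·11.5 = 48.
Price P = 244 − 2·59.5 = 125.
E's profit: (125 − 33)·11.5 − 3(11.5)² = 661.25.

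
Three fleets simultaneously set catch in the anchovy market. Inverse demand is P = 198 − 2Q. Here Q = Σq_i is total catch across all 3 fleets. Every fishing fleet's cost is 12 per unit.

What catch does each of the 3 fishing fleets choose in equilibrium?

23.25

A representative fishing fleet's profit is π_i = q_i(198 − 2Q) − 12q_i, with Q = q_i + Σ_{j≠i} q_j.
First-order condition: 186 − 4q_i − 2Σ_{j≠i} q_j = 0.
Imposing symmetry (q_j = q for all j) turns Σ_{j≠i} q_j into 2q, so 186 = 8q and q = 23.25.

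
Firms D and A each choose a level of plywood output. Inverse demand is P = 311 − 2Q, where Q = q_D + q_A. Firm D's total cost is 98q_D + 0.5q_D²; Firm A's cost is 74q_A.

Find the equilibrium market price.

168.875

Firm D's profit: π = q_D(311 − 2(q_D + q_A)) − 98q_D − 0.5q_D².
∂π/∂q_D = 213 − 5q_D − 2q_A = 0, so q_D = 42.6 − 0.4q_A.
For A: ∂π/∂q_A = 237 − 4q_A − 2q_D = 0 ⇒ q_A = 59.25 − 0.5q_D.
Solving the two reaction functions simultaneously: (1 − (−0.4)(−0.5))q_D = 42.6 − 0.4·59.25, so 0.8q_D = 18.9 and q_D = 23.625.
Then q_A = 59.25 − 0.5·23.625 = 47.4375.
Equilibrium price: P = 311 − 2·71.0625 = 168.875.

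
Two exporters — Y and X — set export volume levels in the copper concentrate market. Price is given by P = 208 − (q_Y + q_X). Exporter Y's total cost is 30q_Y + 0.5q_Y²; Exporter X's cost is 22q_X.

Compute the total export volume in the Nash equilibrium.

110

Exporter Y's profit: π = q_Y(208 − (q_Y + q_X)) − 30q_Y − 0.5q_Y².
∂π/∂q_Y = 178 − 3q_Y − q_X = 0, so q_Y = 178/3 − (1/3)q_X.
For X: ∂π/∂q_X = 186 − 2q_X − q_Y = 0 ⇒ q_X = 93 − 0.5q_Y.
Substituting the second reaction function into the first: q_Y = 178/3 − (1/3)(93 − 0.5q_Y), which gives (5/6)q_Y = 85/3 ⇒ q_Y = 34.
Then q_X = 93 − 0.5·34 = 76.
Total export volume: 34 + 76 = 110.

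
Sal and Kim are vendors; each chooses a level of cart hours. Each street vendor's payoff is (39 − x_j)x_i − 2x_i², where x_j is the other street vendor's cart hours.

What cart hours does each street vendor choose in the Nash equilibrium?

Sal's payoff is (39 − x_K)x_S − 2x_S².
∂π/∂x_S = 39 − x_K − 4x_S = 0, so x_S = 9.75 − 0.25x_K.
The game is symmetric, so in equilibrium x_K = x_S: the reaction function gives 1.25x_S = 9.75, hence x_S = 7.8.

7.8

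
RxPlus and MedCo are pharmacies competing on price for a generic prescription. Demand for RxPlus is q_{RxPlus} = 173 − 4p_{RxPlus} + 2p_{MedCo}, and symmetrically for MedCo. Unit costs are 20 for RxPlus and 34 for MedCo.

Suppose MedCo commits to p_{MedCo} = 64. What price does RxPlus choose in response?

47.625

RxPlus's profit: π = (p_{RxPlus} − 20)(173 − 4p_{RxPlus} + 2p_{MedCo}).
∂π/∂p_{RxPlus} = 253 − 8p_{RxPlus} + 2p_{MedCo} = 0 ⇒ p_{RxPlus} = 31.625 + 0.25p_{MedCo}.
At p_{MedCo} = 64: p_{RxPlus} = 31.625 + 0.25·64 = 47.625.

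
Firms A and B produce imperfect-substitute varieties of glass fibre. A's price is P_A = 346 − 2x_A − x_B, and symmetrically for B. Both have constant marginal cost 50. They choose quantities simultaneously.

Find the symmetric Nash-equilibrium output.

Firm A's profit: π = x_A(346 − 2x_A − x_B) − 50x_A.
∂π/∂x_A = 296 − 4x_A − x_B = 0 ⇒ x_A = 74 − 0.25x_B.
The game is symmetric, so in equilibrium x_B = x_A: the reaction function gives 1.25x_A = 74, hence x_A = 59.2.

59.2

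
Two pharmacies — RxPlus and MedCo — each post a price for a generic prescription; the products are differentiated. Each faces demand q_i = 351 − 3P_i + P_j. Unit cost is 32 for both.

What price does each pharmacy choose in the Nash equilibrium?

89.4

RxPlus's profit: π = (P_{RxPlus} − 32)(351 − 3P_{RxPlus} + P_{MedCo}).
∂π/∂P_{RxPlus} = 447 − 6P_{RxPlus} + P_{MedCo} = 0 ⇒ P_{RxPlus} = 74.5 + (1/6)P_{MedCo}.
By symmetry P_{MedCo} = P_{RxPlus}; substituting into the reaction function, (5/6)P_{RxPlus} = 74.5 and P_{RxPlus} = 89.4.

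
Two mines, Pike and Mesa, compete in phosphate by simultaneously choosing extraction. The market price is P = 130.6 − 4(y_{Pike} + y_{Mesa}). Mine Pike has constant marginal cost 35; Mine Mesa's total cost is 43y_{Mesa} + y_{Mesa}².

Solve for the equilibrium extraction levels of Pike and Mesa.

Mine Pike's profit: π = y_{Pike}(130.6 − 4(y_{Pike} + y_{Mesa})) − 35y_{Pike}.
∂π/∂y_{Pike} = 95.6 − 8y_{Pike} − 4y_{Mesa} = 0, so y_{Pike} = 11.95 − 0.5y_{Mesa}.
For Mesa: ∂π/∂y_{Mesa} = 87.6 − 10y_{Mesa} − 4y_{Pike} = 0 ⇒ y_{Mesa} = 8.76 − 0.4y_{Pike}.
Substituting the second reaction function into the first: y_{Pike} = 11.95 − 0.5(8.76 − 0.4y_{Pike}), which gives 0.8y_{Pike} = 7.57 ⇒ y_{Pike} = 9.4625.
Then y_{Mesa} = 8.76 − 0.4·9.4625 = 4.975.

9.4625, 4.975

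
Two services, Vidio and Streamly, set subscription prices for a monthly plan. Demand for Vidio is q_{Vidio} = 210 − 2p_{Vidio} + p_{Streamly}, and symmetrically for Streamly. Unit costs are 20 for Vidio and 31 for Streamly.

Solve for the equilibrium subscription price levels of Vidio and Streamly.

Vidio's profit: π = (p_{Vidio} − 20)(210 − 2p_{Vidio} + p_{Streamly}).
∂π/∂p_{Vidio} = 250 − 4p_{Vidio} + p_{Streamly} = 0 ⇒ p_{Vidio} = 62.5 + 0.25p_{Streamly}.
Similarly p_{Streamly} = 68 + 0.25p_{Vidio}.
Plugging p_{Streamly} into Vidio's best response: p_{Vidio} = 62.5 + 0.25(68 + 0.25p_{Vidio}) ⇒ 0.9375p_{Vidio} = 79.5, so p_{Vidio} = 84.8.
Then p_{Streamly} = 68 + 0.25·84.8 = 89.2.

84.8, 89.2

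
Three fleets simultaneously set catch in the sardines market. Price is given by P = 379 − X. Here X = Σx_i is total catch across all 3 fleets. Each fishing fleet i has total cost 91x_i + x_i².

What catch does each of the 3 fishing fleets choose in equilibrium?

A representative fishing fleet's profit is π_i = x_i(379 − X) − 91x_i − x_i², with X = x_i + Σ_{j≠i} x_j.
First-order condition: 288 − 4x_i − Σ_{j≠i} x_j = 0.
With identical fishing fleets, set every x_j = x: then 288 − 4x − 2x = 0, i.e. x = 288/6 = 48.

48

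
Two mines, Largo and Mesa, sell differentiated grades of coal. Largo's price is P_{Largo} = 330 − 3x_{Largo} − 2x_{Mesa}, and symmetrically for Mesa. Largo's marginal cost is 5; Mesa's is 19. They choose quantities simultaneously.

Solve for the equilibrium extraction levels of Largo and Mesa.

Mine Largo's profit: π = x_{Largo}(330 − 3x_{Largo} − 2x_{Mesa}) − 5x_{Largo}.
∂π/∂x_{Largo} = 325 − 6x_{Largo} − 2x_{Mesa} = 0 ⇒ x_{Largo} = 325/6 − (1/3)x_{Mesa}.
Similarly x_{Mesa} = 311/6 − (1/3)x_{Largo}.
Substituting the second reaction function into the first: x_{Largo} = 325/6 − (1/3)(311/6 − (1/3)x_{Largo}), which gives (8/9)x_{Largo} = 332/9 ⇒ x_{Largo} = 41.5.
Then x_{Mesa} = 311/6 − (1/3)·41.5 = 38.

41.5, 38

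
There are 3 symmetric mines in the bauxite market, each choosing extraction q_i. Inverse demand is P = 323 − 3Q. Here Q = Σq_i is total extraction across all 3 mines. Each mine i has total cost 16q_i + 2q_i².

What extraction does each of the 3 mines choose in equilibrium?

19.1875

A representative mine's profit is π_i = q_i(323 − 3Q) − 16q_i − 2q_i², with Q = q_i + Σ_{j≠i} q_j.
First-order condition: 307 − 10q_i − 3Σ_{j≠i} q_j = 0.
In a symmetric equilibrium every mine chooses the same q, so Σ_{j≠i} q_j = 2q. The condition becomes 307 − 16q = 0, giving q = 307/16 = 19.1875.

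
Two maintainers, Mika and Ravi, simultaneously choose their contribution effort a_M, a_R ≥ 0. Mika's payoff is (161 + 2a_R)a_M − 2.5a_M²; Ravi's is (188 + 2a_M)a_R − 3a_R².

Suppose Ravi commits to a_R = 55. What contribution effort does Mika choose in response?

54.2

Expanding Mika's payoff: 161a_M + 2a_Ra_M − 2.5a_M².
∂π/∂a_M = 161 + 2a_R − 5a_M = 0, so a_M = 32.2 + 0.4a_R.
At a_R = 55: a_M = 32.2 + 0.4·55 = 54.2.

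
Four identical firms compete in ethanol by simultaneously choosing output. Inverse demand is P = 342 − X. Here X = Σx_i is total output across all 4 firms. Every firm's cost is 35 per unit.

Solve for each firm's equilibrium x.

A representative firm's profit is π_i = x_i(342 − X) − 35x_i, with X = x_i + Σ_{j≠i} x_j.
First-order condition: 307 − 2x_i − Σ_{j≠i} x_j = 0.
Imposing symmetry (x_j = x for all j) turns Σ_{j≠i} x_j into 3x, so 307 = 5x and x = 61.4.

61.4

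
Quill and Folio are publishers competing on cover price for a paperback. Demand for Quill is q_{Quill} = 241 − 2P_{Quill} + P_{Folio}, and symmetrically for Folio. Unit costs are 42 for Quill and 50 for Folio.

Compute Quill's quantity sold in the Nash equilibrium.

134.8

Quill's profit: π = (P_{Quill} − 42)(241 − 2P_{Quill} + P_{Folio}).
∂π/∂P_{Quill} = 325 − 4P_{Quill} + P_{Folio} = 0 ⇒ P_{Quill} = 81.25 + 0.25P_{Folio}.
Similarly P_{Folio} = 85.25 + 0.25P_{Quill}.
Substituting the second reaction function into the first: P_{Quill} = 81.25 + 0.25(85.25 + 0.25P_{Quill}), which gives 0.9375P_{Quill} = 102.5625 ⇒ P_{Quill} = 109.4.
Then P_{Folio} = 85.25 + 0.25·109.4 = 112.6.
q_{Quill} = 241 − 2·109.4 + 112.6 = 134.8.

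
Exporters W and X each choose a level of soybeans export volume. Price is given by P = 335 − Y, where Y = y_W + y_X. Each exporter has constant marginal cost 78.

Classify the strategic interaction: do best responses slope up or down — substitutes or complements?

Exporter W's profit: π = y_W(335 − (y_W + y_X)) − 78y_W.
∂π/∂y_W = 257 − 2y_W − y_X = 0, so y_W = 128.5 − 0.5y_X.
The best-response slope dy_W/dy_X = −0.5 < 0: the reaction function is downward-sloping, so the choices are strategic substitutes.

strategic substitutes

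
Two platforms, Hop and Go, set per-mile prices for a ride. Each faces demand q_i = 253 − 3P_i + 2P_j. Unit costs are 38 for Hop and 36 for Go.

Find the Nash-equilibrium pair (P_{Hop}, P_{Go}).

Hop's profit: π = (P_{Hop} − 38)(253 − 3P_{Hop} + 2P_{Go}).
∂π/∂P_{Hop} = 367 − 6P_{Hop} + 2P_{Go} = 0 ⇒ P_{Hop} = 367/6 + (1/3)P_{Go}.
Similarly P_{Go} = 361/6 + (1/3)P_{Hop}.
Plugging P_{Go} into Hop's best response: P_{Hop} = 367/6 + (1/3)(361/6 + (1/3)P_{Hop}) ⇒ (8/9)P_{Hop} = 731/9, so P_{Hop} = 91.375.
Then P_{Go} = 361/6 + (1/3)·91.375 = 90.625.

91.375, 90.625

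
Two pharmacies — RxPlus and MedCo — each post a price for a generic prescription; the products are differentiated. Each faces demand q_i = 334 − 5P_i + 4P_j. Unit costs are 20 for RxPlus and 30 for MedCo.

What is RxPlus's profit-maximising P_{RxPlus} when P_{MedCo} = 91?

RxPlus's profit: π = (P_{RxPlus} − 20)(334 − 5P_{RxPlus} + 4P_{MedCo}).
∂π/∂P_{RxPlus} = 434 − 10P_{RxPlus} + 4P_{MedCo} = 0 ⇒ P_{RxPlus} = 43.4 + 0.4P_{MedCo}.
At P_{MedCo} = 91: P_{RxPlus} = 43.4 + 0.4·91 = 79.8.

79.8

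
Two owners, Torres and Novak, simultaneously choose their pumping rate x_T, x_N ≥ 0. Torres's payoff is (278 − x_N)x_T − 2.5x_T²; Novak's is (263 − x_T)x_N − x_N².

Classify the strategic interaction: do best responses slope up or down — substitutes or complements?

Expanding Torres's payoff: 278x_T − x_Nx_T − 2.5x_T².
∂π/∂x_T = 278 − x_N − 5x_T = 0, so x_T = 55.6 − 0.2x_N.
The best-response slope dx_T/dx_N = −0.2 < 0: the reaction function is downward-sloping, so the choices are strategic substitutes.

strategic substitutes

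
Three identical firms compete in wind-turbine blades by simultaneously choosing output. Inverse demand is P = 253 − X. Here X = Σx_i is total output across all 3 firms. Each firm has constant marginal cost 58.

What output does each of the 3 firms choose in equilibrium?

48.75

A representative firm's profit is π_i = x_i(253 − X) − 58x_i, with X = x_i + Σ_{j≠i} x_j.
First-order condition: 195 − 2x_i − Σ_{j≠i} x_j = 0.
Imposing symmetry (x_j = x for all j) turns Σ_{j≠i} x_j into 2x, so 195 = 4x and x = 48.75.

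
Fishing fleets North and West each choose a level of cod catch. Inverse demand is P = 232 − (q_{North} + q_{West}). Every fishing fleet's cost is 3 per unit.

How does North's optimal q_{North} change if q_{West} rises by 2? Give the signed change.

Fishing fleet North's profit: π = q_{North}(232 − (q_{North} + q_{West})) − 3q_{North}.
∂π/∂q_{North} = 229 − 2q_{North} − q_{West} = 0, so q_{North} = 114.5 − 0.5q_{West}.
The reaction-function slope is −0.5, so a 2-unit rise in q_{West} moves q_{North} by −0.5 × 2 = −1. North's best response falls — the actions are strategic substitutes.

-1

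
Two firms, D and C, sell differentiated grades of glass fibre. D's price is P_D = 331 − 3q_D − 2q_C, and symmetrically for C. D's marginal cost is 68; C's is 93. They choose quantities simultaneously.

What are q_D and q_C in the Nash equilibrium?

Firm D's profit: π = q_D(331 − 3q_D − 2q_C) − 68q_D.
∂π/∂q_D = 263 − 6q_D − 2q_C = 0 ⇒ q_D = 263/6 − (1/3)q_C.
Similarly q_C = 119/3 − (1/3)q_D.
Plugging q_C into D's best response: q_D = 263/6 − (1/3)(119/3 − (1/3)q_D) ⇒ (8/9)q_D = 551/18, so q_D = 34.4375.
Then q_C = 119/3 − (1/3)·34.4375 = 28.1875.

34.4375, 28.1875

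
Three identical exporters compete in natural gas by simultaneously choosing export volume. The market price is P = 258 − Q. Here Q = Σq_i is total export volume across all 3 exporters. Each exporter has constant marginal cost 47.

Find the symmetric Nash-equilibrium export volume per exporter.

52.75

A representative exporter's profit is π_i = q_i(258 − Q) − 47q_i, with Q = q_i + Σ_{j≠i} q_j.
First-order condition: 211 − 2q_i − Σ_{j≠i} q_j = 0.
With identical exporters, set every q_j = q: then 211 − 2q − 2q = 0, i.e. q = 211/4 = 52.75.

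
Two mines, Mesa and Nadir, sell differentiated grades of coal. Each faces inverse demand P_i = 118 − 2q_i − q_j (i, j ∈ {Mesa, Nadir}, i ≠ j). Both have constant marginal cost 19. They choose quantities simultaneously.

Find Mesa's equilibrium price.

Mine Mesa's profit: π = q_{Mesa}(118 − 2q_{Mesa} − q_{Nadir}) − 19q_{Mesa}.
∂π/∂q_{Mesa} = 99 − 4q_{Mesa} − q_{Nadir} = 0 ⇒ q_{Mesa} = 24.75 − 0.25q_{Nadir}.
By symmetry q_{Nadir} = q_{Mesa}; substituting into the reaction function, 1.25q_{Mesa} = 24.75 and q_{Mesa} = 19.8.
P_{Mesa} = 118 − 2·19.8 − 19.8 = 58.6.

58.6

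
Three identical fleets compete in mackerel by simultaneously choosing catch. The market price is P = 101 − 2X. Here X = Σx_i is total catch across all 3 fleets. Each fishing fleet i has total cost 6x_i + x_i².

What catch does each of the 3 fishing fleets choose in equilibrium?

A representative fishing fleet's profit is π_i = x_i(101 − 2X) − 6x_i − x_i², with X = x_i + Σ_{j≠i} x_j.
First-order condition: 95 − 6x_i − 2Σ_{j≠i} x_j = 0.
In a symmetric equilibrium every fishing fleet chooses the same x, so Σ_{j≠i} x_j = 2x. The condition becomes 95 − 10x = 0, giving x = 95/10 = 9.5.

9.5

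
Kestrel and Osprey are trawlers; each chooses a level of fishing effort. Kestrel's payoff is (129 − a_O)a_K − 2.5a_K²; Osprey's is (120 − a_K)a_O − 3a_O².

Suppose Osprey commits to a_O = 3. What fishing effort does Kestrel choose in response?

Expanding Kestrel's payoff: 129a_K − a_Oa_K − 2.5a_K².
∂π/∂a_K = 129 − a_O − 5a_K = 0, so a_K = 25.8 − 0.2a_O.
At a_O = 3: a_K = 25.8 − 0.2·3 = 25.2.

25.2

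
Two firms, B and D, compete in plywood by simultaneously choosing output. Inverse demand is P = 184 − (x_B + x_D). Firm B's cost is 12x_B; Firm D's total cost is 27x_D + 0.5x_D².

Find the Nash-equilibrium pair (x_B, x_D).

71.8, 28.4

Firm B's profit: π = x_B(184 − (x_B + x_D)) − 12x_B.
∂π/∂x_B = 172 − 2x_B − x_D = 0, so x_B = 86 − 0.5x_D.
For D: ∂π/∂x_D = 157 − 3x_D − x_B = 0 ⇒ x_D = 157/3 − (1/3)x_B.
Plugging x_D into B's best response: x_B = 86 − 0.5(157/3 − (1/3)x_B) ⇒ (5/6)x_B = 359/6, so x_B = 71.8.
Then x_D = 157/3 − (1/3)·71.8 = 28.4.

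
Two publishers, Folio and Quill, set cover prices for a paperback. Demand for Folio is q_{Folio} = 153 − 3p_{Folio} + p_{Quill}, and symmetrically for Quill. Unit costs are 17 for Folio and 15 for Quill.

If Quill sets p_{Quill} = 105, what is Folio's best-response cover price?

Folio's profit: π = (p_{Folio} − 17)(153 − 3p_{Folio} + p_{Quill}).
∂π/∂p_{Folio} = 204 − 6p_{Folio} + p_{Quill} = 0 ⇒ p_{Folio} = 34 + (1/6)p_{Quill}.
At p_{Quill} = 105: p_{Folio} = 34 + (1/6)·105 = 51.5.

51.5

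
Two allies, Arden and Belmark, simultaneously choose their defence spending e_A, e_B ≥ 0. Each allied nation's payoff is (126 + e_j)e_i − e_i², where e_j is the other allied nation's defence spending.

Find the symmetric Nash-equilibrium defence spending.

126

Arden's payoff is (126 + e_B)e_A − e_A².
∂π/∂e_A = 126 + e_B − 2e_A = 0, so e_A = 63 + 0.5e_B.
By symmetry e_B = e_A; substituting into the reaction function, 0.5e_A = 63 and e_A = 126.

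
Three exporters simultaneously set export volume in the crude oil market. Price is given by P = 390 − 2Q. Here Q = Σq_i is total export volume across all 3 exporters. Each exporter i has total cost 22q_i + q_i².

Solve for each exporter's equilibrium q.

36.8

A representative exporter's profit is π_i = q_i(390 − 2Q) − 22q_i − q_i², with Q = q_i + Σ_{j≠i} q_j.
First-order condition: 368 − 6q_i − 2Σ_{j≠i} q_j = 0.
Imposing symmetry (q_j = q for all j) turns Σ_{j≠i} q_j into 2q, so 368 = 10q and q = 36.8.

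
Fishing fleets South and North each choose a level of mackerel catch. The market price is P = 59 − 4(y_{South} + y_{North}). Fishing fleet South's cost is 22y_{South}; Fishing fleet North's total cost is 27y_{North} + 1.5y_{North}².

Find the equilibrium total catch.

Fishing fleet South's profit: π = y_{South}(59 − 4(y_{South} + y_{North})) − 22y_{South}.
∂π/∂y_{South} = 37 − 8y_{South} − 4y_{North} = 0, so y_{South} = 4.625 − 0.5y_{North}.
For North: ∂π/∂y_{North} = 32 − 11y_{North} − 4y_{South} = 0 ⇒ y_{North} = 32/11 − (4/11)y_{South}.
Plugging y_{North} into South's best response: y_{South} = 4.625 − 0.5(32/11 − (4/11)y_{South}) ⇒ (9/11)y_{South} = 279/88, so y_{South} = 3.875.
Then y_{North} = 32/11 − (4/11)·3.875 = 1.5.
Total catch: 3.875 + 1.5 = 5.375.

5.375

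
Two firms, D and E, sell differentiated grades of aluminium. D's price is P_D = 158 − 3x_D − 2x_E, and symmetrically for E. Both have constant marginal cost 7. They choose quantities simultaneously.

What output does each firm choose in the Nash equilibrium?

Firm D's profit: π = x_D(158 − 3x_D − 2x_E) − 7x_D.
∂π/∂x_D = 151 − 6x_D − 2x_E = 0 ⇒ x_D = 151/6 − (1/3)x_E.
The game is symmetric, so in equilibrium x_E = x_D: the reaction function gives (4/3)x_D = 151/6, hence x_D = 18.875.

18.875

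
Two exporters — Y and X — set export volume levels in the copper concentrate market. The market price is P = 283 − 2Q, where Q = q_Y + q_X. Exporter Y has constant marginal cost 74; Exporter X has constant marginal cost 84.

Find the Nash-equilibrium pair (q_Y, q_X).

36.5, 31.5

Exporter Y's profit: π = q_Y(283 − 2(q_Y + q_X)) − 74q_Y.
∂π/∂q_Y = 209 − 4q_Y − 2q_X = 0, so q_Y = 52.25 − 0.5q_X.
By the same steps for X: q_X = 49.75 − 0.5q_Y.
Substituting the second reaction function into the first: q_Y = 52.25 − 0.5(49.75 − 0.5q_Y), which gives 0.75q_Y = 27.375 ⇒ q_Y = 36.5.
Then q_X = 49.75 − 0.5·36.5 = 31.5.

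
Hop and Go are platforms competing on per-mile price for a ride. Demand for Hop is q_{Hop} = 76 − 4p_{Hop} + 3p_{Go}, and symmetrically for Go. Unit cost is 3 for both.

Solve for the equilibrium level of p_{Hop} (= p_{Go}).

Hop's profit: π = (p_{Hop} − 3)(76 − 4p_{Hop} + 3p_{Go}).
∂π/∂p_{Hop} = 88 − 8p_{Hop} + 3p_{Go} = 0 ⇒ p_{Hop} = 11 + 0.375p_{Go}.
The game is symmetric, so in equilibrium p_{Go} = p_{Hop}: the reaction function gives 0.625p_{Hop} = 11, hence p_{Hop} = 17.6.

17.6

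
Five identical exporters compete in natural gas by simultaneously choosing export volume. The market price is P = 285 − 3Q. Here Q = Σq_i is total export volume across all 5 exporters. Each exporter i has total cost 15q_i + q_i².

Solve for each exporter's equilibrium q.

13.5

A representative exporter's profit is π_i = q_i(285 − 3Q) − 15q_i − q_i², with Q = q_i + Σ_{j≠i} q_j.
First-order condition: 270 − 8q_i − 3Σ_{j≠i} q_j = 0.
With identical exporters, set every q_j = q: then 270 − 8q − 12q = 0, i.e. q = 270/20 = 13.5.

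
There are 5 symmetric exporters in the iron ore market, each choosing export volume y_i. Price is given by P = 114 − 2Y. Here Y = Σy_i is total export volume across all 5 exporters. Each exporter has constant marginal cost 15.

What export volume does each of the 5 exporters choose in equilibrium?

A representative exporter's profit is π_i = y_i(114 − 2Y) − 15y_i, with Y = y_i + Σ_{j≠i} y_j.
First-order condition: 99 − 4y_i − 2Σ_{j≠i} y_j = 0.
Imposing symmetry (y_j = y for all j) turns Σ_{j≠i} y_j into 4y, so 99 = 12y and y = 8.25.

8.25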